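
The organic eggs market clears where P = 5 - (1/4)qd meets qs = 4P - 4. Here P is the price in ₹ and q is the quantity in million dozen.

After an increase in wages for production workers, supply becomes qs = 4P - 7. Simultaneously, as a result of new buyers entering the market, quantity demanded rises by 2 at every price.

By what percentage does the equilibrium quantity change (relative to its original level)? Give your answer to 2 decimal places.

-6.25

Solve the original market: 20 - 4P = 4P - 4, hence P = 3 and q = 8.
With the change applied: demand qd = 22 - 4P, supply qs = 4P - 7.
Clearing the new market: 22 - 4P = 4P - 7, so P = 3.625 and q = 7.5.
%Δq = (7.5 − 8) / 8 × 100 = -6.25%.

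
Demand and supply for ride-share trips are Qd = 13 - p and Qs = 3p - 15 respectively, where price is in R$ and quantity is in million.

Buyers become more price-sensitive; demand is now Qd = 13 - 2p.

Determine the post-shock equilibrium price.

5.6

Initially, 13 - p = 3p - 15, so 28 = 4p and p = 7, Q = 6.
After the shift, demand is Qd = 13 - 2p and supply is Qs = 3p - 15.
Clearing the new market: 13 - 2p = 3p - 15, so p = 5.6 and Q = 1.8.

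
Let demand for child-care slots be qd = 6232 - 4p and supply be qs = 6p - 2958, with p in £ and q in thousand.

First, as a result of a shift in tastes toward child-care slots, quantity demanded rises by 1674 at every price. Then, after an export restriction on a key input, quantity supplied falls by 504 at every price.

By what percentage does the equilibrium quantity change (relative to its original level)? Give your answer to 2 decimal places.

+31.41

Original equilibrium: 6232 - 4p = 6p - 2958 gives 9190 = 10p, so p = 919 and q = 2556.
After the shift, demand is qd = 7906 - 4p and supply is qs = 6p - 3462.
Setting them equal: 7906 - 4p = 6p - 3462 → 11368 = 10p, so p = 1136.8 and q = 3358.8.
%Δq = (3358.8 − 2556) / 2556 × 100 = +31.41%.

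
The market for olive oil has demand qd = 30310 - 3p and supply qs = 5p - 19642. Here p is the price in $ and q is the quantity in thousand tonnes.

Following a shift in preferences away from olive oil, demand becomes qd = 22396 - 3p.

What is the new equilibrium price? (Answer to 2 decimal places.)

5254.75

Initially, 30310 - 3p = 5p - 19642, so 49952 = 8p and p = 6244, q = 11578.
With the change applied: demand qd = 22396 - 3p, supply qs = 5p - 19642.
Equate the new curves: 22396 - 3p = 5p - 19642, giving 42038 = 8p, p = 5254.75, q = 6631.75.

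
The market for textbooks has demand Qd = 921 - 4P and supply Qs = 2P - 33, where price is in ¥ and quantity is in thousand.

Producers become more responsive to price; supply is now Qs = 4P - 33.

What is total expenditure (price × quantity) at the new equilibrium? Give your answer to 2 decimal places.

52947.00

Initially, 921 - 4P = 2P - 33, so 954 = 6P and P = 159, Q = 285.
The shock moves the curves to Qd = 921 - 4P and Qs = 4P - 33.
New equilibrium: 921 - 4P = 4P - 33 ⇒ 954 = 8P ⇒ P = 119.25, Q = 444.
New expenditure = 119.25 × 444 = 52947.00.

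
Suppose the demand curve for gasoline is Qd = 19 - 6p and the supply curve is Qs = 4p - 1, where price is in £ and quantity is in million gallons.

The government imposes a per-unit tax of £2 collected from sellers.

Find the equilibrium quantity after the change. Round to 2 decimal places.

Solve the original market: 19 - 6p = 4p - 1, hence p = 2 and Q = 7.
Since sellers keep the price net of the tax, the effective supply curve becomes Qs = 4p - 9.
New equilibrium: 19 - 6p = 4p - 9 ⇒ 28 = 10p ⇒ p = 2.8, Q = 2.2.

2.20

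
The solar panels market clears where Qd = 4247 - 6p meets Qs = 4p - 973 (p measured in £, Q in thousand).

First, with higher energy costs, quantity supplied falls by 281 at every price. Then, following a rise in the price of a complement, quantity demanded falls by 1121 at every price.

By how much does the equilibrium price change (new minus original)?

-84

Solve the original market: 4247 - 6p = 4p - 973, hence p = 522 and Q = 1115.
With the change applied: demand Qd = 3126 - 6p, supply Qs = 4p - 1254.
Setting them equal: 3126 - 6p = 4p - 1254 → 4380 = 10p, so p = 438 and Q = 498.
Δp = 438 − 522 = -84.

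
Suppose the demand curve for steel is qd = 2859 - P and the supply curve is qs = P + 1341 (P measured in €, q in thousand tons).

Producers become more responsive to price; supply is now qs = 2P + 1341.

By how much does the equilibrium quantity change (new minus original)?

Initially, 2859 - P = P + 1341, so 1518 = 2P and P = 759, q = 2100.
With the change applied: demand qd = 2859 - P, supply qs = 2P + 1341.
Clearing the new market: 2859 - P = 2P + 1341, so P = 506 and q = 2353.
Δq = 2353 − 2100 = +253.

+253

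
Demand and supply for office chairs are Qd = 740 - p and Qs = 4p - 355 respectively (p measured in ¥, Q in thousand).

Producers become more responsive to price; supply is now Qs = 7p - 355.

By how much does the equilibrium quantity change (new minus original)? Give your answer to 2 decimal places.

Initially, 740 - p = 4p - 355, so 1095 = 5p and p = 219, Q = 521.
The shock moves the curves to Qd = 740 - p and Qs = 7p - 355.
Equate the new curves: 740 - p = 7p - 355, giving 1095 = 8p, p = 136.875, Q = 603.125.
ΔQ = 603.125 − 521 = +82.13.

+82.13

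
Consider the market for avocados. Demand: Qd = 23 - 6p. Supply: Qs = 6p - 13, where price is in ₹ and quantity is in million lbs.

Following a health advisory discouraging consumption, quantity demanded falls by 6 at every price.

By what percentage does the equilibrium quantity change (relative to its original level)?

-60

Solve the original market: 23 - 6p = 6p - 13, hence p = 3 and Q = 5.
The shock moves the curves to Qd = 17 - 6p and Qs = 6p - 13.
New equilibrium: 17 - 6p = 6p - 13 ⇒ 30 = 12p ⇒ p = 2.5, Q = 2.
%ΔQ = (2 − 5) / 5 × 100 = -60%.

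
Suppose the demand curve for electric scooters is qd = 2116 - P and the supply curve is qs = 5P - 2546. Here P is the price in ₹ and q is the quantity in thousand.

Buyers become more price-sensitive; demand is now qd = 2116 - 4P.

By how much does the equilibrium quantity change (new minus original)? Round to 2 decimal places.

-1295.00

Original equilibrium: 2116 - P = 5P - 2546 gives 4662 = 6P, so P = 777 and q = 1339.
The new curves are qd = 2116 - 4P (demand) and qs = 5P - 2546 (supply).
Clearing the new market: 2116 - 4P = 5P - 2546, so P = 518 and q = 44.
Δq = 44 − 1339 = -1295.00.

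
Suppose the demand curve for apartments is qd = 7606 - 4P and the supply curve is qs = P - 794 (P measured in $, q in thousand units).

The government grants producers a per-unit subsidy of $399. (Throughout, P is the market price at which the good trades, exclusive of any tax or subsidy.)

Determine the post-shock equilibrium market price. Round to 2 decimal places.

Original equilibrium: 7606 - 4P = P - 794 gives 8400 = 5P, so P = 1680 and q = 886.
Since sellers receive the price plus the subsidy, the effective supply curve becomes qs = P - 395.
Setting them equal: 7606 - 4P = P - 395 → 8001 = 5P, so P = 1600.2 and q = 1205.2.

1600.20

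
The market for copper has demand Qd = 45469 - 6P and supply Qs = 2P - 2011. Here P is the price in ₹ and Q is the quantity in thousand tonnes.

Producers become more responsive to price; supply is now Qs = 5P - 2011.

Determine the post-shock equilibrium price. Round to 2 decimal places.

4316.36

Before the shock: 45469 - 6P = 2P - 2011 ⇒ 47480 = 8P ⇒ P = 5935, Q = 9859.
The new curves are Qd = 45469 - 6P (demand) and Qs = 5P - 2011 (supply).
Equate the new curves: 45469 - 6P = 5P - 2011, giving 47480 = 11P, P = 47480/11 ≈ 4316.3636, Q = 215279/11 ≈ 19570.8182.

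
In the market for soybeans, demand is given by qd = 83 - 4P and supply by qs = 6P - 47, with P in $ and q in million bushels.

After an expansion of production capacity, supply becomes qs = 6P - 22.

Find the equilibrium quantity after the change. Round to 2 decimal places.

41.00

Initially, 83 - 4P = 6P - 47, so 130 = 10P and P = 13, q = 31.
The shock moves the curves to qd = 83 - 4P and qs = 6P - 22.
Setting them equal: 83 - 4P = 6P - 22 → 105 = 10P, so P = 10.5 and q = 41.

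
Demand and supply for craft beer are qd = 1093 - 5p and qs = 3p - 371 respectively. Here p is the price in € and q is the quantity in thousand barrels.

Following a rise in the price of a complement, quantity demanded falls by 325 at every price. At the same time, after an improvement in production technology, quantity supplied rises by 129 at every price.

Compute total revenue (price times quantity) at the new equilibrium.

17264.6875

Original equilibrium: 1093 - 5p = 3p - 371 gives 1464 = 8p, so p = 183 and q = 178.
The shock moves the curves to qd = 768 - 5p and qs = 3p - 242.
Equate the new curves: 768 - 5p = 3p - 242, giving 1010 = 8p, p = 126.25, q = 136.75.
New expenditure = 126.25 × 136.75 = 17264.6875.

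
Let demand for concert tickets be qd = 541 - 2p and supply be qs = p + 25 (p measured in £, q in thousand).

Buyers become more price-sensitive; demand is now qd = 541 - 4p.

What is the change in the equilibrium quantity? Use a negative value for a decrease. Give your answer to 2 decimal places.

-68.80

Initially, 541 - 2p = p + 25, so 516 = 3p and p = 172, q = 197.
With the change applied: demand qd = 541 - 4p, supply qs = p + 25.
Setting them equal: 541 - 4p = p + 25 → 516 = 5p, so p = 103.2 and q = 128.2.
Δq = 128.2 − 197 = -68.80.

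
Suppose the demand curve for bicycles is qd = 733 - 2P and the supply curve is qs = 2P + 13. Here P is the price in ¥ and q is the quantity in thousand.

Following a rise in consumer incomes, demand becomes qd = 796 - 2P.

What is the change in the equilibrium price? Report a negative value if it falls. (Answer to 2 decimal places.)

+15.75

Before the shock: 733 - 2P = 2P + 13 ⇒ 720 = 4P ⇒ P = 180, q = 373.
The shock moves the curves to qd = 796 - 2P and qs = 2P + 13.
Clearing the new market: 796 - 2P = 2P + 13, so P = 195.75 and q = 404.5.
ΔP = 195.75 − 180 = +15.75.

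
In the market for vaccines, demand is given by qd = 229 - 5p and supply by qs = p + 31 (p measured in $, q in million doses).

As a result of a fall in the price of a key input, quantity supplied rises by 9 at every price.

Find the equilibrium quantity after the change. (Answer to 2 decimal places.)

Initially, 229 - 5p = p + 31, so 198 = 6p and p = 33, q = 64.
After the shift, demand is qd = 229 - 5p and supply is qs = p + 40.
Clearing the new market: 229 - 5p = p + 40, so p = 31.5 and q = 71.5.

71.50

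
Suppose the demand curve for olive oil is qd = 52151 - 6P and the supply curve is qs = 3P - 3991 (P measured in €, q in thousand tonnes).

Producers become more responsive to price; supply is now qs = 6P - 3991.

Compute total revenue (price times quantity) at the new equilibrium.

Initially, 52151 - 6P = 3P - 3991, so 56142 = 9P and P = 6238, q = 14723.
The shock moves the curves to qd = 52151 - 6P and qs = 6P - 3991.
Equate the new curves: 52151 - 6P = 6P - 3991, giving 56142 = 12P, P = 4678.5, q = 24080.
New expenditure = 4678.5 × 24080 = 112658280.

112658280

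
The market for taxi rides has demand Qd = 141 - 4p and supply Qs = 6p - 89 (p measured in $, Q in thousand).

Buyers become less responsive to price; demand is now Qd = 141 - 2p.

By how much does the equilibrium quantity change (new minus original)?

Original equilibrium: 141 - 4p = 6p - 89 gives 230 = 10p, so p = 23 and Q = 49.
With the change applied: demand Qd = 141 - 2p, supply Qs = 6p - 89.
Equate the new curves: 141 - 2p = 6p - 89, giving 230 = 8p, p = 28.75, Q = 83.5.
ΔQ = 83.5 − 49 = +34.5.

+34.5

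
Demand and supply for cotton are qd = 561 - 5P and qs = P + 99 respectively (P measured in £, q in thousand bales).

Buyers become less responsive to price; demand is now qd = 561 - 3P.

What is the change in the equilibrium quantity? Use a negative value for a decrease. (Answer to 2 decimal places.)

+38.50

Original equilibrium: 561 - 5P = P + 99 gives 462 = 6P, so P = 77 and q = 176.
The shock moves the curves to qd = 561 - 3P and qs = P + 99.
Setting them equal: 561 - 3P = P + 99 → 462 = 4P, so P = 115.5 and q = 214.5.
Δq = 214.5 − 176 = +38.50.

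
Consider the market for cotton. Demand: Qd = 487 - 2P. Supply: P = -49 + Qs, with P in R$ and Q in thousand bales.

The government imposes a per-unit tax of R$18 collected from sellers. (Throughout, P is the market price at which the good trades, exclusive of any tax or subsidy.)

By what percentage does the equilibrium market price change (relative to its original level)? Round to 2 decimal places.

+4.11

Solve the original market: 487 - 2P = P + 49, hence P = 146 and Q = 195.
Since sellers keep the price net of the tax, the effective supply curve becomes Qs = P + 31.
Setting them equal: 487 - 2P = P + 31 → 456 = 3P, so P = 152 and Q = 183.
%ΔP = (152 − 146) / 146 × 100 = +4.11%.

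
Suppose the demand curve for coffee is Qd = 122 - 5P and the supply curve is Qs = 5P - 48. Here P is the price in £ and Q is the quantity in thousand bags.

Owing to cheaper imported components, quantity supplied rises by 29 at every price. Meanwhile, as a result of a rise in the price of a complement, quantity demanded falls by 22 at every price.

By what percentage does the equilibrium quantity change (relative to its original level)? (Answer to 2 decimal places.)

Initially, 122 - 5P = 5P - 48, so 170 = 10P and P = 17, Q = 37.
The new curves are Qd = 100 - 5P (demand) and Qs = 5P - 19 (supply).
Equate the new curves: 100 - 5P = 5P - 19, giving 119 = 10P, P = 11.9, Q = 40.5.
%ΔQ = (40.5 − 37) / 37 × 100 = +9.46%.

+9.46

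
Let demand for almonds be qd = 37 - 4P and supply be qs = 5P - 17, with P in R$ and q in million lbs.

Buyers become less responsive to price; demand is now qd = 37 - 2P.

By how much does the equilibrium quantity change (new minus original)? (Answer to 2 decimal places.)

+8.57

Before the shock: 37 - 4P = 5P - 17 ⇒ 54 = 9P ⇒ P = 6, q = 13.
After the shift, demand is qd = 37 - 2P and supply is qs = 5P - 17.
Clearing the new market: 37 - 2P = 5P - 17, so P = 54/7 ≈ 7.7143 and q = 151/7 ≈ 21.5714.
Δq = 21.5714 − 13 = +8.57.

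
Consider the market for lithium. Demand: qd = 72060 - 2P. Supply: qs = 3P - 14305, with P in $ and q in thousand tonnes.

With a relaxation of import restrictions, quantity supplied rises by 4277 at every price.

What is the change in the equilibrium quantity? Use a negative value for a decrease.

+1710.8

Initially, 72060 - 2P = 3P - 14305, so 86365 = 5P and P = 17273, q = 37514.
The shock moves the curves to qd = 72060 - 2P and qs = 3P - 10028.
Clearing the new market: 72060 - 2P = 3P - 10028, so P = 16417.6 and q = 39224.8.
Δq = 39224.8 − 37514 = +1710.8.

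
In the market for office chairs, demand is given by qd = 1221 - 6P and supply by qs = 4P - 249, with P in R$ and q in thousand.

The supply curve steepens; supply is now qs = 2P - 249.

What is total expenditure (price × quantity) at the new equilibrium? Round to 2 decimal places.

Original equilibrium: 1221 - 6P = 4P - 249 gives 1470 = 10P, so P = 147 and q = 339.
With the change applied: demand qd = 1221 - 6P, supply qs = 2P - 249.
Setting them equal: 1221 - 6P = 2P - 249 → 1470 = 8P, so P = 183.75 and q = 118.5.
New expenditure = 183.75 × 118.5 = 21774.38.

21774.38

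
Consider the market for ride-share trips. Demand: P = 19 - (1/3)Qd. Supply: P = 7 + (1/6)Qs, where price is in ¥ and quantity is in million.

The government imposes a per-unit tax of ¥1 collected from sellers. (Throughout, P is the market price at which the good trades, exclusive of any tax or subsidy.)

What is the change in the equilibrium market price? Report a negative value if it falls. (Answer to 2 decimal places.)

+0.67

Solve the original market: 57 - 3P = 6P - 42, hence P = 11 and Q = 24.
Since sellers keep the price net of the tax, the effective supply curve becomes Qs = 6P - 48.
Setting them equal: 57 - 3P = 6P - 48 → 105 = 9P, so P = 35/3 ≈ 11.6667 and Q = 22.
ΔP = 11.6667 − 11 = +0.67.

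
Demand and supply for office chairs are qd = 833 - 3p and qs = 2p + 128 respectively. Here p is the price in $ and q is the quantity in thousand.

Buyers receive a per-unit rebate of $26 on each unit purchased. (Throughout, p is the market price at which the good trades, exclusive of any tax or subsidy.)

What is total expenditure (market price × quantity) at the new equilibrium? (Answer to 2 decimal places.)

69091.92

Original equilibrium: 833 - 3p = 2p + 128 gives 705 = 5p, so p = 141 and q = 410.
Since buyers' out-of-pocket price is the market price minus the rebate, the effective demand curve becomes qd = 911 - 3p.
Equate the new curves: 911 - 3p = 2p + 128, giving 783 = 5p, p = 156.6, q = 441.2.
New expenditure = 156.6 × 441.2 = 69091.92.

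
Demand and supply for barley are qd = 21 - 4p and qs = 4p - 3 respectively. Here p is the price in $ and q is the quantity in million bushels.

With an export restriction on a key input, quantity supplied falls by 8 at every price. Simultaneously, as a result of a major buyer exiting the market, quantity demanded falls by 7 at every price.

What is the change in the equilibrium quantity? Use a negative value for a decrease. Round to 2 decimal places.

-7.50

Before the shock: 21 - 4p = 4p - 3 ⇒ 24 = 8p ⇒ p = 3, q = 9.
With the change applied: demand qd = 14 - 4p, supply qs = 4p - 11.
Clearing the new market: 14 - 4p = 4p - 11, so p = 3.125 and q = 1.5.
Δq = 1.5 − 9 = -7.50.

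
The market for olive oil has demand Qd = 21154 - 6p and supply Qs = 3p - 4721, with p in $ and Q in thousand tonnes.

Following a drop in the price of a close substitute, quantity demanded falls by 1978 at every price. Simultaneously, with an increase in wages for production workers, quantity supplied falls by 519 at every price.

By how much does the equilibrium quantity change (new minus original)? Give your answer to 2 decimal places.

Original equilibrium: 21154 - 6p = 3p - 4721 gives 25875 = 9p, so p = 2875 and Q = 3904.
The new curves are Qd = 19176 - 6p (demand) and Qs = 3p - 5240 (supply).
New equilibrium: 19176 - 6p = 3p - 5240 ⇒ 24416 = 9p ⇒ p = 24416/9 ≈ 2712.8889, Q = 8696/3 ≈ 2898.6667.
ΔQ = 2898.6667 − 3904 = -1005.33.

-1005.33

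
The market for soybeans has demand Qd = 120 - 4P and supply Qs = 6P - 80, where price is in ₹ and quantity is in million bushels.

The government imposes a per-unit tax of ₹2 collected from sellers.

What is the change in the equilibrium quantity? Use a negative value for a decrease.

Initially, 120 - 4P = 6P - 80, so 200 = 10P and P = 20, Q = 40.
Since sellers keep the price net of the tax, the effective supply curve becomes Qs = 6P - 92.
New equilibrium: 120 - 4P = 6P - 92 ⇒ 212 = 10P ⇒ P = 21.2, Q = 35.2.
ΔQ = 35.2 − 40 = -4.8.

-4.8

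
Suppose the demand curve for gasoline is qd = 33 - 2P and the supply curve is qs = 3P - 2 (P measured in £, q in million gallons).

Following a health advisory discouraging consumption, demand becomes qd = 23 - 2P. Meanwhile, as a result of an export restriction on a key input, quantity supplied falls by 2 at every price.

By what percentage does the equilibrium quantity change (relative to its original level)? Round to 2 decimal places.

-35.79

Solve the original market: 33 - 2P = 3P - 2, hence P = 7 and q = 19.
After the shift, demand is qd = 23 - 2P and supply is qs = 3P - 4.
Setting them equal: 23 - 2P = 3P - 4 → 27 = 5P, so P = 5.4 and q = 12.2.
%Δq = (12.2 − 19) / 19 × 100 = -35.79%.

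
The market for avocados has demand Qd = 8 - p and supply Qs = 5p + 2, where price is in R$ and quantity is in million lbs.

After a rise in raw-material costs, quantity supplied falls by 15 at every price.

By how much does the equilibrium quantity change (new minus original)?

-2.5

Original equilibrium: 8 - p = 5p + 2 gives 6 = 6p, so p = 1 and Q = 7.
The new curves are Qd = 8 - p (demand) and Qs = 5p - 13 (supply).
New equilibrium: 8 - p = 5p - 13 ⇒ 21 = 6p ⇒ p = 3.5, Q = 4.5.
ΔQ = 4.5 − 7 = -2.5.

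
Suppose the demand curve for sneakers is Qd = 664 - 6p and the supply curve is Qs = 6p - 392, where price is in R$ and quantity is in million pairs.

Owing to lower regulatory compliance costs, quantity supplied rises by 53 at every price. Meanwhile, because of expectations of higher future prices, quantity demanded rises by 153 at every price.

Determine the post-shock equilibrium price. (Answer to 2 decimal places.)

Initially, 664 - 6p = 6p - 392, so 1056 = 12p and p = 88, Q = 136.
After the shift, demand is Qd = 817 - 6p and supply is Qs = 6p - 339.
Clearing the new market: 817 - 6p = 6p - 339, so p = 289/3 ≈ 96.3333 and Q = 239.

96.33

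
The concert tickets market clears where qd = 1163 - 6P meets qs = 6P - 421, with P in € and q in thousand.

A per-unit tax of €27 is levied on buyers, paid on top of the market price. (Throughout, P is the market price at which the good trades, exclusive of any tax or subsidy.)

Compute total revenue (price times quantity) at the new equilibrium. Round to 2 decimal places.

Before the shock: 1163 - 6P = 6P - 421 ⇒ 1584 = 12P ⇒ P = 132, q = 371.
Since buyers pay the price plus the tax, the effective demand curve becomes qd = 1001 - 6P.
Clearing the new market: 1001 - 6P = 6P - 421, so P = 118.5 and q = 290.
New expenditure = 118.5 × 290 = 34365.00.

34365.00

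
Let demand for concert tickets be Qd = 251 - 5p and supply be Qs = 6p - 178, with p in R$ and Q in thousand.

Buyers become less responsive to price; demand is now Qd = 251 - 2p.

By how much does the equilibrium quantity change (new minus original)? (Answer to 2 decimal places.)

Initially, 251 - 5p = 6p - 178, so 429 = 11p and p = 39, Q = 56.
The new curves are Qd = 251 - 2p (demand) and Qs = 6p - 178 (supply).
Clearing the new market: 251 - 2p = 6p - 178, so p = 53.625 and Q = 143.75.
ΔQ = 143.75 − 56 = +87.75.

+87.75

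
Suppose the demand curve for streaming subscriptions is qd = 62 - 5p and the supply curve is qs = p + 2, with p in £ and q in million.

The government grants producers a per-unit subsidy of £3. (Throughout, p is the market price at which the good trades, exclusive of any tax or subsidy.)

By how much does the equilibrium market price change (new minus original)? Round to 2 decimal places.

Original equilibrium: 62 - 5p = p + 2 gives 60 = 6p, so p = 10 and q = 12.
Since sellers receive the price plus the subsidy, the effective supply curve becomes qs = p + 5.
Equate the new curves: 62 - 5p = p + 5, giving 57 = 6p, p = 9.5, q = 14.5.
Δp = 9.5 − 10 = -0.50.

-0.50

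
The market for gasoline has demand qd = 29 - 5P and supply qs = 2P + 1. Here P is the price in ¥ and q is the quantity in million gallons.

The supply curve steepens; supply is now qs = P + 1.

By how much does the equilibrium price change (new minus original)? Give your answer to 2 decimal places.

Solve the original market: 29 - 5P = 2P + 1, hence P = 4 and q = 9.
The new curves are qd = 29 - 5P (demand) and qs = P + 1 (supply).
New equilibrium: 29 - 5P = P + 1 ⇒ 28 = 6P ⇒ P = 14/3 ≈ 4.6667, q = 17/3 ≈ 5.6667.
ΔP = 4.6667 − 4 = +0.67.

+0.67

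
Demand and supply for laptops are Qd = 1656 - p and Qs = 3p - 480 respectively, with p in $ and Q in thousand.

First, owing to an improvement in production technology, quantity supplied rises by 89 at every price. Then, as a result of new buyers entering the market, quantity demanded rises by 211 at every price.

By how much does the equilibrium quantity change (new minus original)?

Before the shock: 1656 - p = 3p - 480 ⇒ 2136 = 4p ⇒ p = 534, Q = 1122.
The shock moves the curves to Qd = 1867 - p and Qs = 3p - 391.
Setting them equal: 1867 - p = 3p - 391 → 2258 = 4p, so p = 564.5 and Q = 1302.5.
ΔQ = 1302.5 − 1122 = +180.5.

+180.5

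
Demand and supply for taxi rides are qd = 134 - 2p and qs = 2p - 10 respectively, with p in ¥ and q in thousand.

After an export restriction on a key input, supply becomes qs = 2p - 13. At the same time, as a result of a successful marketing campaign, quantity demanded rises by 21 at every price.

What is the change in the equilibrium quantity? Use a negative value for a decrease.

+9

Before the shock: 134 - 2p = 2p - 10 ⇒ 144 = 4p ⇒ p = 36, q = 62.
After the shift, demand is qd = 155 - 2p and supply is qs = 2p - 13.
New equilibrium: 155 - 2p = 2p - 13 ⇒ 168 = 4p ⇒ p = 42, q = 71.
Δq = 71 − 62 = +9.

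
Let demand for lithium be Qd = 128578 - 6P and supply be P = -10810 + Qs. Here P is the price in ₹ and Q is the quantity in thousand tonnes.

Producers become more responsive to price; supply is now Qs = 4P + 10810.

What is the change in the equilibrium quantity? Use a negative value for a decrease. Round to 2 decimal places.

+30283.20

Original equilibrium: 128578 - 6P = P + 10810 gives 117768 = 7P, so P = 16824 and Q = 27634.
After the shift, demand is Qd = 128578 - 6P and supply is Qs = 4P + 10810.
Setting them equal: 128578 - 6P = 4P + 10810 → 117768 = 10P, so P = 11776.8 and Q = 57917.2.
ΔQ = 57917.2 − 27634 = +30283.20.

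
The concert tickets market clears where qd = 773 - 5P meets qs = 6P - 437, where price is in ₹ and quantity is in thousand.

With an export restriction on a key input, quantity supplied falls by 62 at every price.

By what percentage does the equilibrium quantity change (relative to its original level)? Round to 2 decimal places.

-12.64

Original equilibrium: 773 - 5P = 6P - 437 gives 1210 = 11P, so P = 110 and q = 223.
After the shift, demand is qd = 773 - 5P and supply is qs = 6P - 499.
Setting them equal: 773 - 5P = 6P - 499 → 1272 = 11P, so P = 1272/11 ≈ 115.6364 and q = 2143/11 ≈ 194.8182.
%Δq = (194.8182 − 223) / 223 × 100 = -12.64%.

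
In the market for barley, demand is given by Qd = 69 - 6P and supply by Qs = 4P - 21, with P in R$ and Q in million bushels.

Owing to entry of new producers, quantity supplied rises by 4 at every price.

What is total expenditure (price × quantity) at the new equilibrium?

Before the shock: 69 - 6P = 4P - 21 ⇒ 90 = 10P ⇒ P = 9, Q = 15.
The new curves are Qd = 69 - 6P (demand) and Qs = 4P - 17 (supply).
Equate the new curves: 69 - 6P = 4P - 17, giving 86 = 10P, P = 8.6, Q = 17.4.
New expenditure = 8.6 × 17.4 = 149.64.

149.64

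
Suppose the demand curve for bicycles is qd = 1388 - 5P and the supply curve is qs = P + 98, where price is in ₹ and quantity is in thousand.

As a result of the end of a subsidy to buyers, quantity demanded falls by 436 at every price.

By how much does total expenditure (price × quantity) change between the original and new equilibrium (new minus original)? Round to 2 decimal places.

-33087.56

Original equilibrium: 1388 - 5P = P + 98 gives 1290 = 6P, so P = 215 and q = 313.
The shock moves the curves to qd = 952 - 5P and qs = P + 98.
Setting them equal: 952 - 5P = P + 98 → 854 = 6P, so P = 427/3 ≈ 142.3333 and q = 721/3 ≈ 240.3333.
Expenditure moves from 215×313 = 67295 to 142.3333×240.3333 = 34207.4444; change = -33087.56.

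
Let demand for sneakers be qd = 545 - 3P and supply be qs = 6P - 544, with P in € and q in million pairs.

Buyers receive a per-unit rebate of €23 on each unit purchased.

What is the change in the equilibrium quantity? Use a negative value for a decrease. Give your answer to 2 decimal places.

+46.00

Before the shock: 545 - 3P = 6P - 544 ⇒ 1089 = 9P ⇒ P = 121, q = 182.
Since buyers' out-of-pocket price is the market price minus the rebate, the effective demand curve becomes qd = 614 - 3P.
Clearing the new market: 614 - 3P = 6P - 544, so P = 386/3 ≈ 128.6667 and q = 228.
Δq = 228 − 182 = +46.00.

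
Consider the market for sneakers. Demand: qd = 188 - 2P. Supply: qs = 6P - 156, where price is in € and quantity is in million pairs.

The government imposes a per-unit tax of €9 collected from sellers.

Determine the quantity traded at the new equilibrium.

Solve the original market: 188 - 2P = 6P - 156, hence P = 43 and q = 102.
Since sellers keep the price net of the tax, the effective supply curve becomes qs = 6P - 210.
Setting them equal: 188 - 2P = 6P - 210 → 398 = 8P, so P = 49.75 and q = 88.5.

88.5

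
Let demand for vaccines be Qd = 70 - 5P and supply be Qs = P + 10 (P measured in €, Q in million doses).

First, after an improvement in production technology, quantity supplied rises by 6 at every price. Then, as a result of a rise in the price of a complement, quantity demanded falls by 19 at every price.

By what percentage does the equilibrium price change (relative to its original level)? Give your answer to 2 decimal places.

-41.67

Original equilibrium: 70 - 5P = P + 10 gives 60 = 6P, so P = 10 and Q = 20.
The new curves are Qd = 51 - 5P (demand) and Qs = P + 16 (supply).
Setting them equal: 51 - 5P = P + 16 → 35 = 6P, so P = 35/6 ≈ 5.8333 and Q = 131/6 ≈ 21.8333.
%ΔP = (5.8333 − 10) / 10 × 100 = -41.67%.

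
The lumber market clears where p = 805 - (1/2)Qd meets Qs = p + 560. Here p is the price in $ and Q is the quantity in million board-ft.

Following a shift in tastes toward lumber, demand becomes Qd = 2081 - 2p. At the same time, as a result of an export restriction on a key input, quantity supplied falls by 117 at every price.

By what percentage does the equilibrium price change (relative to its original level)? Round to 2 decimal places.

Initially, 1610 - 2p = p + 560, so 1050 = 3p and p = 350, Q = 910.
The shock moves the curves to Qd = 2081 - 2p and Qs = p + 443.
Equate the new curves: 2081 - 2p = p + 443, giving 1638 = 3p, p = 546, Q = 989.
%Δp = (546 − 350) / 350 × 100 = +56.00%.

+56.00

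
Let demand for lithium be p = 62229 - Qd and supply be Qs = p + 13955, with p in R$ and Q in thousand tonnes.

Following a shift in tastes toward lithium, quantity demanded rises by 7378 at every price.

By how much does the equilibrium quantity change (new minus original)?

+3689

Original equilibrium: 62229 - p = p + 13955 gives 48274 = 2p, so p = 24137 and Q = 38092.
With the change applied: demand Qd = 69607 - p, supply Qs = p + 13955.
New equilibrium: 69607 - p = p + 13955 ⇒ 55652 = 2p ⇒ p = 27826, Q = 41781.
ΔQ = 41781 − 38092 = +3689.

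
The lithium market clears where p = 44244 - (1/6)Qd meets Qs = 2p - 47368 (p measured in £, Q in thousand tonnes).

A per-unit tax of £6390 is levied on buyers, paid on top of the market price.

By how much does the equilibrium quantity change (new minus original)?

-9585

Original equilibrium: 265464 - 6p = 2p - 47368 gives 312832 = 8p, so p = 39104 and Q = 30840.
Since buyers pay the price plus the tax, the effective demand curve becomes Qd = 227124 - 6p.
Setting them equal: 227124 - 6p = 2p - 47368 → 274492 = 8p, so p = 34311.5 and Q = 21255.
ΔQ = 21255 − 30840 = -9585.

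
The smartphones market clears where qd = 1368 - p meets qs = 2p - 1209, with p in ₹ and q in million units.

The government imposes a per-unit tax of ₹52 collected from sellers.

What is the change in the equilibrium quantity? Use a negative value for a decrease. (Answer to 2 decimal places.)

-34.67

Original equilibrium: 1368 - p = 2p - 1209 gives 2577 = 3p, so p = 859 and q = 509.
Since sellers keep the price net of the tax, the effective supply curve becomes qs = 2p - 1313.
Clearing the new market: 1368 - p = 2p - 1313, so p = 2681/3 ≈ 893.6667 and q = 1423/3 ≈ 474.3333.
Δq = 474.3333 − 509 = -34.67.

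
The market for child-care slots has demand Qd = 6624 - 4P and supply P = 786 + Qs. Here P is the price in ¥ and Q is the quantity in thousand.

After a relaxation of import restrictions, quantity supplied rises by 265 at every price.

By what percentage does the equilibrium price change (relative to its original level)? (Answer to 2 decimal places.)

Solve the original market: 6624 - 4P = P - 786, hence P = 1482 and Q = 696.
After the shift, demand is Qd = 6624 - 4P and supply is Qs = P - 521.
Clearing the new market: 6624 - 4P = P - 521, so P = 1429 and Q = 908.
%ΔP = (1429 − 1482) / 1482 × 100 = -3.58%.

-3.58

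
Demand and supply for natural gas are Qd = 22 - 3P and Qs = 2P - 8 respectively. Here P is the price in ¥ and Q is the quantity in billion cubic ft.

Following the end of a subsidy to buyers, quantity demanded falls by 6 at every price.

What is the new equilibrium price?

4.8

Before the shock: 22 - 3P = 2P - 8 ⇒ 30 = 5P ⇒ P = 6, Q = 4.
The new curves are Qd = 16 - 3P (demand) and Qs = 2P - 8 (supply).
Clearing the new market: 16 - 3P = 2P - 8, so P = 4.8 and Q = 1.6.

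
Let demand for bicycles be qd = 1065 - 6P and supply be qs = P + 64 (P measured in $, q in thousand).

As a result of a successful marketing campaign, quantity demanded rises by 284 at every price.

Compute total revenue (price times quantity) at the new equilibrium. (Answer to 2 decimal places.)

45447.04

Solve the original market: 1065 - 6P = P + 64, hence P = 143 and q = 207.
The new curves are qd = 1349 - 6P (demand) and qs = P + 64 (supply).
New equilibrium: 1349 - 6P = P + 64 ⇒ 1285 = 7P ⇒ P = 1285/7 ≈ 183.5714, q = 1733/7 ≈ 247.5714.
New expenditure = 183.5714 × 247.5714 = 45447.04.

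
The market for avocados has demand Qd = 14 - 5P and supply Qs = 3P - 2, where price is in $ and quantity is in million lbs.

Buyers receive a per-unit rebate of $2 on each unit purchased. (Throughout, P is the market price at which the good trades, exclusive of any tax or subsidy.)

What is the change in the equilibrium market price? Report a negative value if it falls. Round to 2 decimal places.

+1.25

Initially, 14 - 5P = 3P - 2, so 16 = 8P and P = 2, Q = 4.
Since buyers' out-of-pocket price is the market price minus the rebate, the effective demand curve becomes Qd = 24 - 5P.
Clearing the new market: 24 - 5P = 3P - 2, so P = 3.25 and Q = 7.75.
ΔP = 3.25 − 2 = +1.25.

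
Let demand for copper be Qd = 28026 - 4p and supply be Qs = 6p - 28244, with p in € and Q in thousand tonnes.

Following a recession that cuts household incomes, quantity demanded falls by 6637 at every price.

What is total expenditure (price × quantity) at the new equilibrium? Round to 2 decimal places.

7622636.14

Initially, 28026 - 4p = 6p - 28244, so 56270 = 10p and p = 5627, Q = 5518.
The new curves are Qd = 21389 - 4p (demand) and Qs = 6p - 28244 (supply).
Setting them equal: 21389 - 4p = 6p - 28244 → 49633 = 10p, so p = 4963.3 and Q = 1535.8.
New expenditure = 4963.3 × 1535.8 = 7622636.14.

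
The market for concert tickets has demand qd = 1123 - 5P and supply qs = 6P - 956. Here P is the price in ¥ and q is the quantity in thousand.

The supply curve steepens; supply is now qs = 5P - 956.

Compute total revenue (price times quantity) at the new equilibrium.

Initially, 1123 - 5P = 6P - 956, so 2079 = 11P and P = 189, q = 178.
After the shift, demand is qd = 1123 - 5P and supply is qs = 5P - 956.
New equilibrium: 1123 - 5P = 5P - 956 ⇒ 2079 = 10P ⇒ P = 207.9, q = 83.5.
New expenditure = 207.9 × 83.5 = 17359.65.

17359.65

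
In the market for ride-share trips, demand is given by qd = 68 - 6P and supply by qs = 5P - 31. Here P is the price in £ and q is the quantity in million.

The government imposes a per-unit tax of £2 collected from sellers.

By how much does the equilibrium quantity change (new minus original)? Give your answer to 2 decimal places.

-5.45

Original equilibrium: 68 - 6P = 5P - 31 gives 99 = 11P, so P = 9 and q = 14.
Since sellers keep the price net of the tax, the effective supply curve becomes qs = 5P - 41.
New equilibrium: 68 - 6P = 5P - 41 ⇒ 109 = 11P ⇒ P = 109/11 ≈ 9.9091, q = 94/11 ≈ 8.5455.
Δq = 8.5455 − 14 = -5.45.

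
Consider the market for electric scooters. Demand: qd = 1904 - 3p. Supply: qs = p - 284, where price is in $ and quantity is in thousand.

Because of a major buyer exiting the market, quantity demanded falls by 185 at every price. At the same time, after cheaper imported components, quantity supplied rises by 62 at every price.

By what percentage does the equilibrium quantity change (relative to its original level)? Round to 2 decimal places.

Original equilibrium: 1904 - 3p = p - 284 gives 2188 = 4p, so p = 547 and q = 263.
With the change applied: demand qd = 1719 - 3p, supply qs = p - 222.
Equate the new curves: 1719 - 3p = p - 222, giving 1941 = 4p, p = 485.25, q = 263.25.
%Δq = (263.25 − 263) / 263 × 100 = +0.10%.

+0.10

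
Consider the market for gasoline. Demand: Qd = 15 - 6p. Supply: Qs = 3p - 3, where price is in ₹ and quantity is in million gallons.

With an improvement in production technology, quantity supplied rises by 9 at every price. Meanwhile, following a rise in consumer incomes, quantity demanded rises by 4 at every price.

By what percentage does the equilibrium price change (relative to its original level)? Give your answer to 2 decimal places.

-27.78

Original equilibrium: 15 - 6p = 3p - 3 gives 18 = 9p, so p = 2 and Q = 3.
After the shift, demand is Qd = 19 - 6p and supply is Qs = 3p + 6.
Setting them equal: 19 - 6p = 3p + 6 → 13 = 9p, so p = 13/9 ≈ 1.4444 and Q = 31/3 ≈ 10.3333.
%Δp = (1.4444 − 2) / 2 × 100 = -27.78%.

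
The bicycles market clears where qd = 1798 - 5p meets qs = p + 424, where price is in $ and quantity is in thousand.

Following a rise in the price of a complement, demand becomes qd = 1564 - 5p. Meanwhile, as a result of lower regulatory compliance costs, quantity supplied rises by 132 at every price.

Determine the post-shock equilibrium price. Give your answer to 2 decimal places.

Before the shock: 1798 - 5p = p + 424 ⇒ 1374 = 6p ⇒ p = 229, q = 653.
With the change applied: demand qd = 1564 - 5p, supply qs = p + 556.
New equilibrium: 1564 - 5p = p + 556 ⇒ 1008 = 6p ⇒ p = 168, q = 724.

168.00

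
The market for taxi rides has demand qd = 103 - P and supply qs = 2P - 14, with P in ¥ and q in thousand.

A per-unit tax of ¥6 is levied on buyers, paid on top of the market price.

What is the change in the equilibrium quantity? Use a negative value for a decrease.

-4

Solve the original market: 103 - P = 2P - 14, hence P = 39 and q = 64.
Since buyers pay the price plus the tax, the effective demand curve becomes qd = 97 - P.
Clearing the new market: 97 - P = 2P - 14, so P = 37 and q = 60.
Δq = 60 − 64 = -4.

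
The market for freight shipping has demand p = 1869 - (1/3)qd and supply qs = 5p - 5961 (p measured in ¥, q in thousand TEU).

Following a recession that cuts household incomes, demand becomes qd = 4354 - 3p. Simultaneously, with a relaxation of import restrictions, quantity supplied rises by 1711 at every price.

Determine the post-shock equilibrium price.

1075.5

Solve the original market: 5607 - 3p = 5p - 5961, hence p = 1446 and q = 1269.
The shock moves the curves to qd = 4354 - 3p and qs = 5p - 4250.
New equilibrium: 4354 - 3p = 5p - 4250 ⇒ 8604 = 8p ⇒ p = 1075.5, q = 1127.5.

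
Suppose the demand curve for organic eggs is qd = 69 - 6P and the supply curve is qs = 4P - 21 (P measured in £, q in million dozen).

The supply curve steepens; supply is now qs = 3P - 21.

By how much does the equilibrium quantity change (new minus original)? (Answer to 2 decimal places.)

Before the shock: 69 - 6P = 4P - 21 ⇒ 90 = 10P ⇒ P = 9, q = 15.
After the shift, demand is qd = 69 - 6P and supply is qs = 3P - 21.
Clearing the new market: 69 - 6P = 3P - 21, so P = 10 and q = 9.
Δq = 9 − 15 = -6.00.

-6.00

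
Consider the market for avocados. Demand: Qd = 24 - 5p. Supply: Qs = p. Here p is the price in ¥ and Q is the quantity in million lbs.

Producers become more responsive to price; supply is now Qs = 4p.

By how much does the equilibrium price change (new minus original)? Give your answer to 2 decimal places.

-1.33

Original equilibrium: 24 - 5p = p gives 24 = 6p, so p = 4 and Q = 4.
The new curves are Qd = 24 - 5p (demand) and Qs = 4p (supply).
Clearing the new market: 24 - 5p = 4p, so p = 8/3 ≈ 2.6667 and Q = 32/3 ≈ 10.6667.
Δp = 2.6667 − 4 = -1.33.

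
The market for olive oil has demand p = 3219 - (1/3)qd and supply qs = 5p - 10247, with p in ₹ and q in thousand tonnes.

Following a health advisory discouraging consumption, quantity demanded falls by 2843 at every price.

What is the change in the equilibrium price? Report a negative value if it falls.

Initially, 9657 - 3p = 5p - 10247, so 19904 = 8p and p = 2488, q = 2193.
The new curves are qd = 6814 - 3p (demand) and qs = 5p - 10247 (supply).
Setting them equal: 6814 - 3p = 5p - 10247 → 17061 = 8p, so p = 2132.625 and q = 416.125.
Δp = 2132.625 − 2488 = -355.375.

-355.375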